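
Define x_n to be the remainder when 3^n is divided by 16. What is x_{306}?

We have x_1 = 3; x_2 = 9; x_3 = 11; x_4 = 1; x_5 = 3.
The sequence repeats with period 4.
So x_{306} = x_{1 + ((306-1) mod 4)} = x_2 = 9.

9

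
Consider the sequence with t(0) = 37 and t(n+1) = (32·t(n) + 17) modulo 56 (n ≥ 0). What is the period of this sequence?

t(0) = 37, t(1) = 25, t(2) = 33, t(3) = 9, t(4) = 25.
Since t(4) = t(1) = 25, the sequence is eventually periodic: after a pre-period of length 1 it cycles with period 3.

3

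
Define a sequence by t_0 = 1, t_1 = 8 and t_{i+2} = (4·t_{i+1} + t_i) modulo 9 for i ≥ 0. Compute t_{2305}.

We have t_0 = 1, t_1 = 8, t_2 = 6, t_3 = 5, t_4 = 8, t_5 = 1, t_6 = 3, t_7 = 4, t_8 = 1, t_9 = 8.
The sequence repeats with period 8.
(2305 - 0) mod 8 = 1, so t_{2305} = t_1 = 8.

8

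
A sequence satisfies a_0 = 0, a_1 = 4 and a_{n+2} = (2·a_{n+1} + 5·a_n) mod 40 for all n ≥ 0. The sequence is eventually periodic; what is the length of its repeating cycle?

4

We have a_0 = 0, a_1 = 4, a_2 = 8, a_3 = 36, a_4 = 32, a_5 = 4, a_6 = 8.
Since (a_5, a_6) = (a_1, a_2) = (4, 8) (two consecutive terms determine the rest), the sequence is eventually periodic: after a pre-period of length 1 it cycles with period 4.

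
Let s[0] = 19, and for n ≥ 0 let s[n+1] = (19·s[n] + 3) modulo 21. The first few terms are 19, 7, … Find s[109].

7

s[0] = 19,  s[1] = 7,  s[2] = 10,  s[3] = 4,  s[4] = 16,  s[5] = 13,  s[6] = 19.
Since s[6] = s[0] = 19, the sequence is periodic with period 6.
So s[109] = s[0 + ((109-0) mod 6)] = s[1] = 7.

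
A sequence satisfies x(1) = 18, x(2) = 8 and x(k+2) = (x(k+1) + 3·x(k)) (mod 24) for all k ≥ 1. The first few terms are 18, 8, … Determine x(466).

We have x(1) = 18, x(2) = 8, x(3) = 14, x(4) = 14, x(5) = 8, x(6) = 2, x(7) = 2, x(8) = 8, x(9) = 14.
Since (x(8), x(9)) = (x(2), x(3)) = (8, 14) (two consecutive terms determine the rest), the sequence is eventually periodic: after a pre-period of length 1 it cycles with period 6.
For k ≥ 2, x(k) depends only on (k - 2) mod 6. (466 - 2) mod 6 = 2, so x(466) = x(4) = 14.

14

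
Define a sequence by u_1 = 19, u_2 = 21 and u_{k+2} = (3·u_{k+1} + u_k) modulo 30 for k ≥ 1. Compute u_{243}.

u_1 = 19; u_2 = 21; u_3 = 22; u_4 = 27; u_5 = 13; u_6 = 6; u_7 = 1; u_8 = 9; u_9 = 28; u_{10} = 3; u_{11} = 7; u_{12} = 24; u_{13} = 19; u_{14} = 21.
Since (u_{13}, u_{14}) = (u_1, u_2) = (19, 21) (two consecutive terms determine the rest), the sequence is periodic with period 12.
So u_{243} = u_{1 + ((243-1) mod 12)} = u_3 = 22.

22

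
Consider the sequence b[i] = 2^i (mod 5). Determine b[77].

Computing terms: b[1] = 2, b[2] = 4, b[3] = 3, b[4] = 1, b[5] = 2.
The sequence repeats with period 4.
So b[77] = b[1 + ((77-1) mod 4)] = b[1] = 2.

2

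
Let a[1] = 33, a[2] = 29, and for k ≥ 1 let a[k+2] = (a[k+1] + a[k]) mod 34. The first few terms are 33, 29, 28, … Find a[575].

3

a[1] = 33,  a[2] = 29,  a[3] = 28,  a[4] = 23,  a[5] = 17,  a[6] = 6,  a[7] = 23,  a[8] = 29,  a[9] = 18,  a[10] = 13,  a[11] = 31,  a[12] = 10,  a[13] = 7,  a[14] = 17,  a[15] = 24,  a[16] = 7,  a[17] = 31,  a[18] = 4,  a[19] = 1,  a[20] = 5,  a[21] = 6,  a[22] = 11,  a[23] = 17,  a[24] = 28,  a[25] = 11,  a[26] = 5,  a[27] = 16,  a[28] = 21,  a[29] = 3,  a[30] = 24,  a[31] = 27,  a[32] = 17,  a[33] = 10,  a[34] = 27,  a[35] = 3,  a[36] = 30,  a[37] = 33,  a[38] = 29.
Since (a[37], a[38]) = (a[1], a[2]) = (33, 29) (two consecutive terms determine the rest), the sequence is periodic with period 36.
(575 - 1) mod 36 = 34, so a[575] = a[35] = 3.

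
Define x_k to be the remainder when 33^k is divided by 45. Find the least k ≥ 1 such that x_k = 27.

x_0 = 1, x_1 = 33, x_2 = 9, x_3 = 27, x_4 = 36, x_5 = 18, x_6 = 9.
Since x_6 = x_2 = 9, the sequence is eventually periodic: after a pre-period of length 2 it cycles with period 4.
The value 27 first appears (with k ≥ 1) at x_3.

3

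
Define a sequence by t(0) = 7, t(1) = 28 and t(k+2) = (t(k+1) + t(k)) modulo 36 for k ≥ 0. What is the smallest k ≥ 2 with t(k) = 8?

13

Listing terms: t(0) = 7,  t(1) = 28,  t(2) = 35,  t(3) = 27,  t(4) = 26,  t(5) = 17,  t(6) = 7,  t(7) = 24,  t(8) = 31,  t(9) = 19,  t(10) = 14,  t(11) = 33,  t(12) = 11,  t(13) = 8,  t(14) = 19,  t(15) = 27,  t(16) = 10,  t(17) = 1,  t(18) = 11,  t(19) = 12,  t(20) = 23,  t(21) = 35,  t(22) = 22,  t(23) = 21,  t(24) = 7,  t(25) = 28.
The sequence repeats with period 24.
The value 8 first appears (with k ≥ 2) at t(13).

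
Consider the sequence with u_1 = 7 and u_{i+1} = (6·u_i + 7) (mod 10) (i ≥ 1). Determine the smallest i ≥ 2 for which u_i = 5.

We have u_1 = 7; u_2 = 9; u_3 = 1; u_4 = 3; u_5 = 5; u_6 = 7.
Since u_6 = u_1 = 7, the sequence is periodic with period 5.
The value 5 first appears (with i ≥ 2) at u_5.

5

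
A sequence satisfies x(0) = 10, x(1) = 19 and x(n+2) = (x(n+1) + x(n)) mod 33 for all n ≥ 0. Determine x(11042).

29

Listing terms: x(0) = 10,  x(1) = 19,  x(2) = 29,  x(3) = 15,  x(4) = 11,  x(5) = 26,  x(6) = 4,  x(7) = 30,  x(8) = 1,  x(9) = 31,  x(10) = 32,  x(11) = 30,  x(12) = 29,  x(13) = 26,  x(14) = 22,  x(15) = 15,  x(16) = 4,  x(17) = 19,  x(18) = 23,  x(19) = 9,  x(20) = 32,  x(21) = 8,  x(22) = 7,  x(23) = 15,  x(24) = 22,  x(25) = 4,  x(26) = 26,  x(27) = 30,  x(28) = 23,  x(29) = 20,  x(30) = 10,  x(31) = 30,  x(32) = 7,  x(33) = 4,  x(34) = 11,  x(35) = 15,  x(36) = 26,  x(37) = 8,  x(38) = 1,  x(39) = 9,  x(40) = 10,  x(41) = 19.
The sequence repeats with period 40.
So x(11042) = x(0 + ((11042-0) mod 40)) = x(2) = 29.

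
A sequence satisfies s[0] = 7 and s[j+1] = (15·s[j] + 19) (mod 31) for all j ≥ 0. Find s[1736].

15

We have s[0] = 7; s[1] = 0; s[2] = 19; s[3] = 25; s[4] = 22; s[5] = 8; s[6] = 15; s[7] = 27; s[8] = 21; s[9] = 24; s[10] = 7.
The sequence repeats with period 10.
(1736 - 0) mod 10 = 6, so s[1736] = s[6] = 15.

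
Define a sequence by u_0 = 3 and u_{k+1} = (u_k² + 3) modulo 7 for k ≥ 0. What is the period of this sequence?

3

We have u_0 = 3, u_1 = 5, u_2 = 0, u_3 = 3.
Since u_3 = u_0 = 3, the sequence is periodic with period 3.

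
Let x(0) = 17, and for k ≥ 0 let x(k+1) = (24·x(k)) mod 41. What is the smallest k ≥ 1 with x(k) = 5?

33

Listing terms: x(0) = 17; x(1) = 39; x(2) = 34; x(3) = 37; x(4) = 27; x(5) = 33; x(6) = 13; x(7) = 25; x(8) = 26; x(9) = 9; x(10) = 11; x(11) = 18; x(12) = 22; x(13) = 36; x(14) = 3; x(15) = 31; x(16) = 6; x(17) = 21; x(18) = 12; x(19) = 1; x(20) = 24; x(21) = 2; x(22) = 7; x(23) = 4; x(24) = 14; x(25) = 8; x(26) = 28; x(27) = 16; x(28) = 15; x(29) = 32; x(30) = 30; x(31) = 23; x(32) = 19; x(33) = 5; x(34) = 38; x(35) = 10; x(36) = 35; x(37) = 20; x(38) = 29; x(39) = 40; x(40) = 17.
The sequence repeats with period 40.
The value 5 first appears (with k ≥ 1) at x(33).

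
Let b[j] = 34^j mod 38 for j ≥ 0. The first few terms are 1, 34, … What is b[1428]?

30

Listing terms: b[0] = 1, b[1] = 34, b[2] = 16, b[3] = 12, b[4] = 28, b[5] = 2, b[6] = 30, b[7] = 32, b[8] = 24, b[9] = 18, b[10] = 4, b[11] = 22, b[12] = 26, b[13] = 10, b[14] = 36, b[15] = 8, b[16] = 6, b[17] = 14, b[18] = 20, b[19] = 34.
Since b[19] = b[1] = 34, the sequence is eventually periodic: after a pre-period of length 1 it cycles with period 18.
For j ≥ 1, b[j] depends only on (j - 1) mod 18. (1428 - 1) mod 18 = 5, so b[1428] = b[6] = 30.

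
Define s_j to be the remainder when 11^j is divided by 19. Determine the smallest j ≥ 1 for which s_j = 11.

We have s_0 = 1,  s_1 = 11,  s_2 = 7,  s_3 = 1.
Since s_3 = s_0 = 1, the sequence is periodic with period 3.
The value 11 first appears (with j ≥ 1) at s_1.

1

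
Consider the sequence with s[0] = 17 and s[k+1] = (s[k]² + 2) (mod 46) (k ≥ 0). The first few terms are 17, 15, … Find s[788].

Computing terms: s[0] = 17,  s[1] = 15,  s[2] = 43,  s[3] = 11,  s[4] = 31,  s[5] = 43.
Since s[5] = s[2] = 43, the sequence is eventually periodic: after a pre-period of length 2 it cycles with period 3.
For k ≥ 2, s[k] depends only on (k - 2) mod 3. (788 - 2) mod 3 = 0, so s[788] = s[2] = 43.

43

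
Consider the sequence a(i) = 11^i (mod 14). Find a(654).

1

We have a(1) = 11; a(2) = 9; a(3) = 1; a(4) = 11.
The sequence repeats with period 3.
(654 - 1) mod 3 = 2, so a(654) = a(3) = 1.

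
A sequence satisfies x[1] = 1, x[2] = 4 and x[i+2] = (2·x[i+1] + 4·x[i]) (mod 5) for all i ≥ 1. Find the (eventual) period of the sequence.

5

Computing terms: x[1] = 1, x[2] = 4, x[3] = 2, x[4] = 0, x[5] = 3, x[6] = 1, x[7] = 4.
The sequence repeats with period 5.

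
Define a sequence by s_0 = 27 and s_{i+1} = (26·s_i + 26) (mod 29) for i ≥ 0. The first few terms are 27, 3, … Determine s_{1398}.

Computing terms: s_0 = 27; s_1 = 3; s_2 = 17; s_3 = 4; s_4 = 14; s_5 = 13; s_6 = 16; s_7 = 7; s_8 = 5; s_9 = 11; s_{10} = 22; s_{11} = 18; s_{12} = 1; s_{13} = 23; s_{14} = 15; s_{15} = 10; s_{16} = 25; s_{17} = 9; s_{18} = 28; s_{19} = 0; s_{20} = 26; s_{21} = 6; s_{22} = 8; s_{23} = 2; s_{24} = 20; s_{25} = 24; s_{26} = 12; s_{27} = 19; s_{28} = 27.
The sequence repeats with period 28.
(1398 - 0) mod 28 = 26, so s_{1398} = s_{26} = 12.

12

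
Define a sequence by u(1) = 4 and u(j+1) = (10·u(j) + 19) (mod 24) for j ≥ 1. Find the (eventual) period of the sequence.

We have u(1) = 4, u(2) = 11, u(3) = 9, u(4) = 13, u(5) = 5, u(6) = 21, u(7) = 13.
Since u(7) = u(4) = 13, the sequence is eventually periodic: after a pre-period of length 3 it cycles with period 3.

3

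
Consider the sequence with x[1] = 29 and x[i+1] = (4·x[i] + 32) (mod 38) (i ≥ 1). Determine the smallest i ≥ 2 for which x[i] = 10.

10

x[1] = 29, x[2] = 34, x[3] = 16, x[4] = 20, x[5] = 36, x[6] = 24, x[7] = 14, x[8] = 12, x[9] = 4, x[10] = 10, x[11] = 34.
Since x[11] = x[2] = 34, the sequence is eventually periodic: after a pre-period of length 1 it cycles with period 9.
The value 10 first appears (with i ≥ 2) at x[10].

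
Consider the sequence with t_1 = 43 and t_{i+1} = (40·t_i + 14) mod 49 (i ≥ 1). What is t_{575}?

44

Listing terms: t_1 = 43,  t_2 = 19,  t_3 = 39,  t_4 = 6,  t_5 = 9,  t_6 = 31,  t_7 = 29,  t_8 = 47,  t_9 = 32,  t_{10} = 20,  t_{11} = 30,  t_{12} = 38,  t_{13} = 15,  t_{14} = 26,  t_{15} = 25,  t_{16} = 34,  t_{17} = 2,  t_{18} = 45,  t_{19} = 1,  t_{20} = 5,  t_{21} = 18,  t_{22} = 48,  t_{23} = 23,  t_{24} = 3,  t_{25} = 36,  t_{26} = 33,  t_{27} = 11,  t_{28} = 13,  t_{29} = 44,  t_{30} = 10,  t_{31} = 22,  t_{32} = 12,  t_{33} = 4,  t_{34} = 27,  t_{35} = 16,  t_{36} = 17,  t_{37} = 8,  t_{38} = 40,  t_{39} = 46,  t_{40} = 41,  t_{41} = 37,  t_{42} = 24,  t_{43} = 43.
Since t_{43} = t_1 = 43, the sequence is periodic with period 42.
So t_{575} = t_{1 + ((575-1) mod 42)} = t_{29} = 44.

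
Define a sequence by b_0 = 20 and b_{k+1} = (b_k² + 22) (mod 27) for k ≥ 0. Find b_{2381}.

b_0 = 20; b_1 = 17; b_2 = 14; b_3 = 2; b_4 = 26; b_5 = 23; b_6 = 11; b_7 = 8; b_8 = 5; b_9 = 20.
Since b_9 = b_0 = 20, the sequence is periodic with period 9.
So b_{2381} = b_{0 + ((2381-0) mod 9)} = b_5 = 23.

23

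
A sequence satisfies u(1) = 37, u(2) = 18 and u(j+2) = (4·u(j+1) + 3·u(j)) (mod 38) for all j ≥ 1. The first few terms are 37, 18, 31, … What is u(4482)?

We have u(1) = 37, u(2) = 18, u(3) = 31, u(4) = 26, u(5) = 7, u(6) = 30, u(7) = 27, u(8) = 8, u(9) = 37, u(10) = 20, u(11) = 1, u(12) = 26, u(13) = 31, u(14) = 12, u(15) = 27, u(16) = 30, u(17) = 11, u(18) = 20, u(19) = 37, u(20) = 18.
The sequence repeats with period 18.
(4482 - 1) mod 18 = 17, so u(4482) = u(18) = 20.

20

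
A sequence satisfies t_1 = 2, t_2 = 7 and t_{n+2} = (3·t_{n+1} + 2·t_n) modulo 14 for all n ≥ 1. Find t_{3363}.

11

Listing terms: t_1 = 2, t_2 = 7, t_3 = 11, t_4 = 5, t_5 = 9, t_6 = 9, t_7 = 3, t_8 = 13, t_9 = 3, t_{10} = 7, t_{11} = 13, t_{12} = 11, t_{13} = 3, t_{14} = 3, t_{15} = 1, t_{16} = 9, t_{17} = 1, t_{18} = 7, t_{19} = 9, t_{20} = 13, t_{21} = 1, t_{22} = 1, t_{23} = 5, t_{24} = 3, t_{25} = 5, t_{26} = 7, t_{27} = 3, t_{28} = 9, t_{29} = 5, t_{30} = 5, t_{31} = 11, t_{32} = 1, t_{33} = 11, t_{34} = 7, t_{35} = 1, t_{36} = 3, t_{37} = 11, t_{38} = 11, t_{39} = 13, t_{40} = 5, t_{41} = 13, t_{42} = 7, t_{43} = 5, t_{44} = 1, t_{45} = 13, t_{46} = 13, t_{47} = 9, t_{48} = 11, t_{49} = 9, t_{50} = 7, t_{51} = 11.
Since (t_{50}, t_{51}) = (t_2, t_3) = (7, 11) (two consecutive terms determine the rest), the sequence is eventually periodic: after a pre-period of length 1 it cycles with period 48.
For n ≥ 2, t_n depends only on (n - 2) mod 48. (3363 - 2) mod 48 = 1, so t_{3363} = t_3 = 11.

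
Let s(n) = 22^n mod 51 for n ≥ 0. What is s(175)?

7

s(0) = 1,  s(1) = 22,  s(2) = 25,  s(3) = 40,  s(4) = 13,  s(5) = 31,  s(6) = 19,  s(7) = 10,  s(8) = 16,  s(9) = 46,  s(10) = 43,  s(11) = 28,  s(12) = 4,  s(13) = 37,  s(14) = 49,  s(15) = 7,  s(16) = 1.
Since s(16) = s(0) = 1, the sequence is periodic with period 16.
So s(175) = s(0 + ((175-0) mod 16)) = s(15) = 7.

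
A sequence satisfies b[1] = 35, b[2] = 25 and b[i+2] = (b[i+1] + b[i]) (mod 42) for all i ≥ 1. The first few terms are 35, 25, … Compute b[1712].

Listing terms: b[1] = 35; b[2] = 25; b[3] = 18; b[4] = 1; b[5] = 19; b[6] = 20; b[7] = 39; b[8] = 17; b[9] = 14; b[10] = 31; b[11] = 3; b[12] = 34; b[13] = 37; b[14] = 29; b[15] = 24; b[16] = 11; b[17] = 35; b[18] = 4; b[19] = 39; b[20] = 1; b[21] = 40; b[22] = 41; b[23] = 39; b[24] = 38; b[25] = 35; b[26] = 31; b[27] = 24; b[28] = 13; b[29] = 37; b[30] = 8; b[31] = 3; b[32] = 11; b[33] = 14; b[34] = 25; b[35] = 39; b[36] = 22; b[37] = 19; b[38] = 41; b[39] = 18; b[40] = 17; b[41] = 35; b[42] = 10; b[43] = 3; b[44] = 13; b[45] = 16; b[46] = 29; b[47] = 3; b[48] = 32; b[49] = 35; b[50] = 25.
Since (b[49], b[50]) = (b[1], b[2]) = (35, 25) (two consecutive terms determine the rest), the sequence is periodic with period 48.
(1712 - 1) mod 48 = 31, so b[1712] = b[32] = 11.

11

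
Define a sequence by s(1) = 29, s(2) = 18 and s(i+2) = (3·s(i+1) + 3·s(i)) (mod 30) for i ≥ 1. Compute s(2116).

27

Computing terms: s(1) = 29, s(2) = 18, s(3) = 21, s(4) = 27, s(5) = 24, s(6) = 3, s(7) = 21, s(8) = 12, s(9) = 9, s(10) = 3, s(11) = 6, s(12) = 27, s(13) = 9, s(14) = 18, s(15) = 21.
Since (s(14), s(15)) = (s(2), s(3)) = (18, 21) (two consecutive terms determine the rest), the sequence is eventually periodic: after a pre-period of length 1 it cycles with period 12.
For i ≥ 2, s(i) depends only on (i - 2) mod 12. (2116 - 2) mod 12 = 2, so s(2116) = s(4) = 27.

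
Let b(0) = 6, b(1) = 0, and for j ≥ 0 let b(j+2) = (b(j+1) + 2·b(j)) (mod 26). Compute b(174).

b(0) = 6; b(1) = 0; b(2) = 12; b(3) = 12; b(4) = 10; b(5) = 8; b(6) = 2; b(7) = 18; b(8) = 22; b(9) = 6; b(10) = 24; b(11) = 10; b(12) = 6; b(13) = 0.
Since (b(12), b(13)) = (b(0), b(1)) = (6, 0) (two consecutive terms determine the rest), the sequence is periodic with period 12.
So b(174) = b(0 + ((174-0) mod 12)) = b(6) = 2.

2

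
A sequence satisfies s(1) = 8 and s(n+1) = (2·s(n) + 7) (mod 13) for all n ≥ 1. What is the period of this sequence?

12

We have s(1) = 8,  s(2) = 10,  s(3) = 1,  s(4) = 9,  s(5) = 12,  s(6) = 5,  s(7) = 4,  s(8) = 2,  s(9) = 11,  s(10) = 3,  s(11) = 0,  s(12) = 7,  s(13) = 8.
Since s(13) = s(1) = 8, the sequence is periodic with period 12.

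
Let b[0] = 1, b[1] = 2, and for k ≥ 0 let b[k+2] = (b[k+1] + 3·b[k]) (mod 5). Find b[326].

Listing terms: b[0] = 1, b[1] = 2, b[2] = 0, b[3] = 1, b[4] = 1, b[5] = 4, b[6] = 2, b[7] = 4, b[8] = 0, b[9] = 2, b[10] = 2, b[11] = 3, b[12] = 4, b[13] = 3, b[14] = 0, b[15] = 4, b[16] = 4, b[17] = 1, b[18] = 3, b[19] = 1, b[20] = 0, b[21] = 3, b[22] = 3, b[23] = 2, b[24] = 1, b[25] = 2.
Since (b[24], b[25]) = (b[0], b[1]) = (1, 2) (two consecutive terms determine the rest), the sequence is periodic with period 24.
So b[326] = b[0 + ((326-0) mod 24)] = b[14] = 0.

0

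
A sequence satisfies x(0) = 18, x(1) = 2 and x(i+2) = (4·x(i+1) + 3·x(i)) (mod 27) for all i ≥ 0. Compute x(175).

14

We have x(0) = 18, x(1) = 2, x(2) = 8, x(3) = 11, x(4) = 14, x(5) = 8, x(6) = 20, x(7) = 23, x(8) = 17, x(9) = 2, x(10) = 5, x(11) = 26, x(12) = 11, x(13) = 14.
Since (x(12), x(13)) = (x(3), x(4)) = (11, 14) (two consecutive terms determine the rest), the sequence is eventually periodic: after a pre-period of length 3 it cycles with period 9.
For i ≥ 3, x(i) depends only on (i - 3) mod 9. (175 - 3) mod 9 = 1, so x(175) = x(4) = 14.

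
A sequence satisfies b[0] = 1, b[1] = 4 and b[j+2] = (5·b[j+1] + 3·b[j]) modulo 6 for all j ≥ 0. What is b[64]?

Computing terms: b[0] = 1, b[1] = 4, b[2] = 5, b[3] = 1, b[4] = 2, b[5] = 1, b[6] = 5, b[7] = 4, b[8] = 5.
Since (b[7], b[8]) = (b[1], b[2]) = (4, 5) (two consecutive terms determine the rest), the sequence is eventually periodic: after a pre-period of length 1 it cycles with period 6.
For j ≥ 1, b[j] depends only on (j - 1) mod 6. (64 - 1) mod 6 = 3, so b[64] = b[4] = 2.

2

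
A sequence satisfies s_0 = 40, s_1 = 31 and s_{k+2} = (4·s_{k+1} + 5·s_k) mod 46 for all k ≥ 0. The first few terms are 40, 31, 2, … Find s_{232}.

38

We have s_0 = 40,  s_1 = 31,  s_2 = 2,  s_3 = 25,  s_4 = 18,  s_5 = 13,  s_6 = 4,  s_7 = 35,  s_8 = 22,  s_9 = 33,  s_{10} = 12,  s_{11} = 29,  s_{12} = 38,  s_{13} = 21,  s_{14} = 44,  s_{15} = 5,  s_{16} = 10,  s_{17} = 19,  s_{18} = 34,  s_{19} = 1,  s_{20} = 36,  s_{21} = 11,  s_{22} = 40,  s_{23} = 31.
The sequence repeats with period 22.
So s_{232} = s_{0 + ((232-0) mod 22)} = s_{12} = 38.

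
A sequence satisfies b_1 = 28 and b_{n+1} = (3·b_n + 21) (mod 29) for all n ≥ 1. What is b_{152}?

Computing terms: b_1 = 28, b_2 = 18, b_3 = 17, b_4 = 14, b_5 = 5, b_6 = 7, b_7 = 13, b_8 = 2, b_9 = 27, b_{10} = 15, b_{11} = 8, b_{12} = 16, b_{13} = 11, b_{14} = 25, b_{15} = 9, b_{16} = 19, b_{17} = 20, b_{18} = 23, b_{19} = 3, b_{20} = 1, b_{21} = 24, b_{22} = 6, b_{23} = 10, b_{24} = 22, b_{25} = 0, b_{26} = 21, b_{27} = 26, b_{28} = 12, b_{29} = 28.
Since b_{29} = b_1 = 28, the sequence is periodic with period 28.
(152 - 1) mod 28 = 11, so b_{152} = b_{12} = 16.

16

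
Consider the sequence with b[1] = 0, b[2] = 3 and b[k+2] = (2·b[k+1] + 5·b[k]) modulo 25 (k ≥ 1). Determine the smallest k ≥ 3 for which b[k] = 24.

We have b[1] = 0; b[2] = 3; b[3] = 6; b[4] = 2; b[5] = 9; b[6] = 3; b[7] = 1; b[8] = 17; b[9] = 14; b[10] = 13; b[11] = 21; b[12] = 7; b[13] = 19; b[14] = 23; b[15] = 16; b[16] = 22; b[17] = 24; b[18] = 8; b[19] = 11; b[20] = 12; b[21] = 4; b[22] = 18; b[23] = 6; b[24] = 2.
Since (b[23], b[24]) = (b[3], b[4]) = (6, 2) (two consecutive terms determine the rest), the sequence is eventually periodic: after a pre-period of length 2 it cycles with period 20.
The value 24 first appears (with k ≥ 3) at b[17].

17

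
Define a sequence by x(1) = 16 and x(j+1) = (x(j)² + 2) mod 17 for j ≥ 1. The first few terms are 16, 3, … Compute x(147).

Computing terms: x(1) = 16; x(2) = 3; x(3) = 11; x(4) = 4; x(5) = 1; x(6) = 3.
Since x(6) = x(2) = 3, the sequence is eventually periodic: after a pre-period of length 1 it cycles with period 4.
For j ≥ 2, x(j) depends only on (j - 2) mod 4. (147 - 2) mod 4 = 1, so x(147) = x(3) = 11.

11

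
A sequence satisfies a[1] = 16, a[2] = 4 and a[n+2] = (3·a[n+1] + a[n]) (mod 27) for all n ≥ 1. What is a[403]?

25

Computing terms: a[1] = 16, a[2] = 4, a[3] = 1, a[4] = 7, a[5] = 22, a[6] = 19, a[7] = 25, a[8] = 13, a[9] = 10, a[10] = 16, a[11] = 4.
The sequence repeats with period 9.
So a[403] = a[1 + ((403-1) mod 9)] = a[7] = 25.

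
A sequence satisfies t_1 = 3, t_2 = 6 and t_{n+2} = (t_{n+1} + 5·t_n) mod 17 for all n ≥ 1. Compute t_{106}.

16

t_1 = 3; t_2 = 6; t_3 = 4; t_4 = 0; t_5 = 3; t_6 = 3; t_7 = 1; t_8 = 16; t_9 = 4; t_{10} = 16; t_{11} = 2; t_{12} = 14; t_{13} = 7; t_{14} = 9; t_{15} = 10; t_{16} = 4; t_{17} = 3; t_{18} = 6.
The sequence repeats with period 16.
(106 - 1) mod 16 = 9, so t_{106} = t_{10} = 16.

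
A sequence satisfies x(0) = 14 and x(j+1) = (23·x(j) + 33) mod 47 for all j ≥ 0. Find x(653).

11

x(0) = 14, x(1) = 26, x(2) = 20, x(3) = 23, x(4) = 45, x(5) = 34, x(6) = 16, x(7) = 25, x(8) = 44, x(9) = 11, x(10) = 4, x(11) = 31, x(12) = 41, x(13) = 36, x(14) = 15, x(15) = 2, x(16) = 32, x(17) = 17, x(18) = 1, x(19) = 9, x(20) = 5, x(21) = 7, x(22) = 6, x(23) = 30, x(24) = 18, x(25) = 24, x(26) = 21, x(27) = 46, x(28) = 10, x(29) = 28, x(30) = 19, x(31) = 0, x(32) = 33, x(33) = 40, x(34) = 13, x(35) = 3, x(36) = 8, x(37) = 29, x(38) = 42, x(39) = 12, x(40) = 27, x(41) = 43, x(42) = 35, x(43) = 39, x(44) = 37, x(45) = 38, x(46) = 14.
Since x(46) = x(0) = 14, the sequence is periodic with period 46.
So x(653) = x(0 + ((653-0) mod 46)) = x(9) = 11.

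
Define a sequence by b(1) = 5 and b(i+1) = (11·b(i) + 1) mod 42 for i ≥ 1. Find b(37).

Listing terms: b(1) = 5,  b(2) = 14,  b(3) = 29,  b(4) = 26,  b(5) = 35,  b(6) = 8,  b(7) = 5.
Since b(7) = b(1) = 5, the sequence is periodic with period 6.
So b(37) = b(1 + ((37-1) mod 6)) = b(1) = 5.

5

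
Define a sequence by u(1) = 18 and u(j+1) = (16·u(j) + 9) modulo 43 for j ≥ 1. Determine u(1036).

Computing terms: u(1) = 18, u(2) = 39, u(3) = 31, u(4) = 32, u(5) = 5, u(6) = 3, u(7) = 14, u(8) = 18.
The sequence repeats with period 7.
(1036 - 1) mod 7 = 6, so u(1036) = u(7) = 14.

14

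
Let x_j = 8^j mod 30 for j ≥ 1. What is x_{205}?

We have x_1 = 8,  x_2 = 4,  x_3 = 2,  x_4 = 16,  x_5 = 8.
The sequence repeats with period 4.
So x_{205} = x_{1 + ((205-1) mod 4)} = x_1 = 8.

8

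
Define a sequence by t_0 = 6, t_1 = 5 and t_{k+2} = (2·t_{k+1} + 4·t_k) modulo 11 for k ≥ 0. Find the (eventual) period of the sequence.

10

t_0 = 6,  t_1 = 5,  t_2 = 1,  t_3 = 0,  t_4 = 4,  t_5 = 8,  t_6 = 10,  t_7 = 8,  t_8 = 1,  t_9 = 1,  t_{10} = 6,  t_{11} = 5.
The sequence repeats with period 10.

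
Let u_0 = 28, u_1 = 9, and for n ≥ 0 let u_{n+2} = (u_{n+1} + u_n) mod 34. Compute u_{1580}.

We have u_0 = 28; u_1 = 9; u_2 = 3; u_3 = 12; u_4 = 15; u_5 = 27; u_6 = 8; u_7 = 1; u_8 = 9; u_9 = 10; u_{10} = 19; u_{11} = 29; u_{12} = 14; u_{13} = 9; u_{14} = 23; u_{15} = 32; u_{16} = 21; u_{17} = 19; u_{18} = 6; u_{19} = 25; u_{20} = 31; u_{21} = 22; u_{22} = 19; u_{23} = 7; u_{24} = 26; u_{25} = 33; u_{26} = 25; u_{27} = 24; u_{28} = 15; u_{29} = 5; u_{30} = 20; u_{31} = 25; u_{32} = 11; u_{33} = 2; u_{34} = 13; u_{35} = 15; u_{36} = 28; u_{37} = 9.
Since (u_{36}, u_{37}) = (u_0, u_1) = (28, 9) (two consecutive terms determine the rest), the sequence is periodic with period 36.
So u_{1580} = u_{0 + ((1580-0) mod 36)} = u_{32} = 11.

11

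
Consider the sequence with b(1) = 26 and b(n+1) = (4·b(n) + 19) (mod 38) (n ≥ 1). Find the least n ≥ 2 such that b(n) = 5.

We have b(1) = 26,  b(2) = 9,  b(3) = 17,  b(4) = 11,  b(5) = 25,  b(6) = 5,  b(7) = 1,  b(8) = 23,  b(9) = 35,  b(10) = 7,  b(11) = 9.
Since b(11) = b(2) = 9, the sequence is eventually periodic: after a pre-period of length 1 it cycles with period 9.
The value 5 first appears (with n ≥ 2) at b(6).

6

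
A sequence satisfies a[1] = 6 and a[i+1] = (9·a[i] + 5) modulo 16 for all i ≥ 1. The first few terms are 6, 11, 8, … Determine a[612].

13

Computing terms: a[1] = 6, a[2] = 11, a[3] = 8, a[4] = 13, a[5] = 10, a[6] = 15, a[7] = 12, a[8] = 1, a[9] = 14, a[10] = 3, a[11] = 0, a[12] = 5, a[13] = 2, a[14] = 7, a[15] = 4, a[16] = 9, a[17] = 6.
Since a[17] = a[1] = 6, the sequence is periodic with period 16.
(612 - 1) mod 16 = 3, so a[612] = a[4] = 13.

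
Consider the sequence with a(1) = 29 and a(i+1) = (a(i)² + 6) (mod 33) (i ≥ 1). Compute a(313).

Computing terms: a(1) = 29,  a(2) = 22,  a(3) = 28,  a(4) = 31,  a(5) = 10,  a(6) = 7,  a(7) = 22.
Since a(7) = a(2) = 22, the sequence is eventually periodic: after a pre-period of length 1 it cycles with period 5.
For i ≥ 2, a(i) depends only on (i - 2) mod 5. (313 - 2) mod 5 = 1, so a(313) = a(3) = 28.

28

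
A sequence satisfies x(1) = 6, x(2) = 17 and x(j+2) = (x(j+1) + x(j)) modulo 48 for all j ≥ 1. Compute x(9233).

39

We have x(1) = 6; x(2) = 17; x(3) = 23; x(4) = 40; x(5) = 15; x(6) = 7; x(7) = 22; x(8) = 29; x(9) = 3; x(10) = 32; x(11) = 35; x(12) = 19; x(13) = 6; x(14) = 25; x(15) = 31; x(16) = 8; x(17) = 39; x(18) = 47; x(19) = 38; x(20) = 37; x(21) = 27; x(22) = 16; x(23) = 43; x(24) = 11; x(25) = 6; x(26) = 17.
Since (x(25), x(26)) = (x(1), x(2)) = (6, 17) (two consecutive terms determine the rest), the sequence is periodic with period 24.
(9233 - 1) mod 24 = 16, so x(9233) = x(17) = 39.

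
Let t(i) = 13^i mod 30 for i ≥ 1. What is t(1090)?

Computing terms: t(1) = 13, t(2) = 19, t(3) = 7, t(4) = 1, t(5) = 13.
Since t(5) = t(1) = 13, the sequence is periodic with period 4.
(1090 - 1) mod 4 = 1, so t(1090) = t(2) = 19.

19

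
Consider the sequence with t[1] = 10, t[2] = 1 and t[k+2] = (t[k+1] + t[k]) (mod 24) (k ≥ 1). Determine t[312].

15

We have t[1] = 10, t[2] = 1, t[3] = 11, t[4] = 12, t[5] = 23, t[6] = 11, t[7] = 10, t[8] = 21, t[9] = 7, t[10] = 4, t[11] = 11, t[12] = 15, t[13] = 2, t[14] = 17, t[15] = 19, t[16] = 12, t[17] = 7, t[18] = 19, t[19] = 2, t[20] = 21, t[21] = 23, t[22] = 20, t[23] = 19, t[24] = 15, t[25] = 10, t[26] = 1.
Since (t[25], t[26]) = (t[1], t[2]) = (10, 1) (two consecutive terms determine the rest), the sequence is periodic with period 24.
(312 - 1) mod 24 = 23, so t[312] = t[24] = 15.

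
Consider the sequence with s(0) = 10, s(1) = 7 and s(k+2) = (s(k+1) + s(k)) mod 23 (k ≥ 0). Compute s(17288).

We have s(0) = 10, s(1) = 7, s(2) = 17, s(3) = 1, s(4) = 18, s(5) = 19, s(6) = 14, s(7) = 10, s(8) = 1, s(9) = 11, s(10) = 12, s(11) = 0, s(12) = 12, s(13) = 12, s(14) = 1, s(15) = 13, s(16) = 14, s(17) = 4, s(18) = 18, s(19) = 22, s(20) = 17, s(21) = 16, s(22) = 10, s(23) = 3, s(24) = 13, s(25) = 16, s(26) = 6, s(27) = 22, s(28) = 5, s(29) = 4, s(30) = 9, s(31) = 13, s(32) = 22, s(33) = 12, s(34) = 11, s(35) = 0, s(36) = 11, s(37) = 11, s(38) = 22, s(39) = 10, s(40) = 9, s(41) = 19, s(42) = 5, s(43) = 1, s(44) = 6, s(45) = 7, s(46) = 13, s(47) = 20, s(48) = 10, s(49) = 7.
The sequence repeats with period 48.
(17288 - 0) mod 48 = 8, so s(17288) = s(8) = 1.

1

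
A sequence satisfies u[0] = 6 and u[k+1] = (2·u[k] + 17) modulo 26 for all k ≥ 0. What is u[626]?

23

u[0] = 6, u[1] = 3, u[2] = 23, u[3] = 11, u[4] = 13, u[5] = 17, u[6] = 25, u[7] = 15, u[8] = 21, u[9] = 7, u[10] = 5, u[11] = 1, u[12] = 19, u[13] = 3.
Since u[13] = u[1] = 3, the sequence is eventually periodic: after a pre-period of length 1 it cycles with period 12.
For k ≥ 1, u[k] depends only on (k - 1) mod 12. (626 - 1) mod 12 = 1, so u[626] = u[2] = 23.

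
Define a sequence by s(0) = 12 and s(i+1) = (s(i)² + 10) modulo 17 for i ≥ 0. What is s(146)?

We have s(0) = 12; s(1) = 1; s(2) = 11; s(3) = 12.
The sequence repeats with period 3.
(146 - 0) mod 3 = 2, so s(146) = s(2) = 11.

11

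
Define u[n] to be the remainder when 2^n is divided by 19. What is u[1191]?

8

Listing terms: u[0] = 1, u[1] = 2, u[2] = 4, u[3] = 8, u[4] = 16, u[5] = 13, u[6] = 7, u[7] = 14, u[8] = 9, u[9] = 18, u[10] = 17, u[11] = 15, u[12] = 11, u[13] = 3, u[14] = 6, u[15] = 12, u[16] = 5, u[17] = 10, u[18] = 1.
Since u[18] = u[0] = 1, the sequence is periodic with period 18.
(1191 - 0) mod 18 = 3, so u[1191] = u[3] = 8.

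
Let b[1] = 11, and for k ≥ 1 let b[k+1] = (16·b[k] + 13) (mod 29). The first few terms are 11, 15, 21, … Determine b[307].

13

b[1] = 11; b[2] = 15; b[3] = 21; b[4] = 1; b[5] = 0; b[6] = 13; b[7] = 18; b[8] = 11.
The sequence repeats with period 7.
(307 - 1) mod 7 = 5, so b[307] = b[6] = 13.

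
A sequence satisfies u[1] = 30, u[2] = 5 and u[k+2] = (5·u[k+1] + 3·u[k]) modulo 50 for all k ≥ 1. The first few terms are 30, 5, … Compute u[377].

5

Computing terms: u[1] = 30, u[2] = 5, u[3] = 15, u[4] = 40, u[5] = 45, u[6] = 45, u[7] = 10, u[8] = 35, u[9] = 5, u[10] = 30, u[11] = 15, u[12] = 15, u[13] = 20, u[14] = 45, u[15] = 35, u[16] = 10, u[17] = 5, u[18] = 5, u[19] = 40, u[20] = 15, u[21] = 45, u[22] = 20, u[23] = 35, u[24] = 35, u[25] = 30, u[26] = 5.
The sequence repeats with period 24.
(377 - 1) mod 24 = 16, so u[377] = u[17] = 5.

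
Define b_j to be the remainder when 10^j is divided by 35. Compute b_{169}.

Listing terms: b_0 = 1, b_1 = 10, b_2 = 30, b_3 = 20, b_4 = 25, b_5 = 5, b_6 = 15, b_7 = 10.
Since b_7 = b_1 = 10, the sequence is eventually periodic: after a pre-period of length 1 it cycles with period 6.
For j ≥ 1, b_j depends only on (j - 1) mod 6. (169 - 1) mod 6 = 0, so b_{169} = b_1 = 10.

10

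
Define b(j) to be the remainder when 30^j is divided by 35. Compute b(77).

25

Computing terms: b(0) = 1; b(1) = 30; b(2) = 25; b(3) = 15; b(4) = 30.
Since b(4) = b(1) = 30, the sequence is eventually periodic: after a pre-period of length 1 it cycles with period 3.
For j ≥ 1, b(j) depends only on (j - 1) mod 3. (77 - 1) mod 3 = 1, so b(77) = b(2) = 25.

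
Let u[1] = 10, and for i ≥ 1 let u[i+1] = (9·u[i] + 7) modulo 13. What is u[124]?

Computing terms: u[1] = 10, u[2] = 6, u[3] = 9, u[4] = 10.
Since u[4] = u[1] = 10, the sequence is periodic with period 3.
(124 - 1) mod 3 = 0, so u[124] = u[1] = 10.

10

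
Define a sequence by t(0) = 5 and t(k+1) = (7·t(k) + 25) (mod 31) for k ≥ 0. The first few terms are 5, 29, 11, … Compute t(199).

26

Listing terms: t(0) = 5, t(1) = 29, t(2) = 11, t(3) = 9, t(4) = 26, t(5) = 21, t(6) = 17, t(7) = 20, t(8) = 10, t(9) = 2, t(10) = 8, t(11) = 19, t(12) = 3, t(13) = 15, t(14) = 6, t(15) = 5.
The sequence repeats with period 15.
So t(199) = t(0 + ((199-0) mod 15)) = t(4) = 26.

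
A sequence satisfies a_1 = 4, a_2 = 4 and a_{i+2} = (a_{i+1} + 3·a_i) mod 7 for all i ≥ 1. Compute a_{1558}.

We have a_1 = 4,  a_2 = 4,  a_3 = 2,  a_4 = 0,  a_5 = 6,  a_6 = 6,  a_7 = 3,  a_8 = 0,  a_9 = 2,  a_{10} = 2,  a_{11} = 1,  a_{12} = 0,  a_{13} = 3,  a_{14} = 3,  a_{15} = 5,  a_{16} = 0,  a_{17} = 1,  a_{18} = 1,  a_{19} = 4,  a_{20} = 0,  a_{21} = 5,  a_{22} = 5,  a_{23} = 6,  a_{24} = 0,  a_{25} = 4,  a_{26} = 4.
The sequence repeats with period 24.
(1558 - 1) mod 24 = 21, so a_{1558} = a_{22} = 5.

5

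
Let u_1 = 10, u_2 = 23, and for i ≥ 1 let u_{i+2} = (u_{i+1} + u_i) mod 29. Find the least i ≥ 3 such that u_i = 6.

Computing terms: u_1 = 10; u_2 = 23; u_3 = 4; u_4 = 27; u_5 = 2; u_6 = 0; u_7 = 2; u_8 = 2; u_9 = 4; u_{10} = 6; u_{11} = 10; u_{12} = 16; u_{13} = 26; u_{14} = 13; u_{15} = 10; u_{16} = 23.
Since (u_{15}, u_{16}) = (u_1, u_2) = (10, 23) (two consecutive terms determine the rest), the sequence is periodic with period 14.
The value 6 first appears (with i ≥ 3) at u_{10}.

10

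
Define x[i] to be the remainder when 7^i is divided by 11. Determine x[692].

x[0] = 1; x[1] = 7; x[2] = 5; x[3] = 2; x[4] = 3; x[5] = 10; x[6] = 4; x[7] = 6; x[8] = 9; x[9] = 8; x[10] = 1.
Since x[10] = x[0] = 1, the sequence is periodic with period 10.
So x[692] = x[0 + ((692-0) mod 10)] = x[2] = 5.

5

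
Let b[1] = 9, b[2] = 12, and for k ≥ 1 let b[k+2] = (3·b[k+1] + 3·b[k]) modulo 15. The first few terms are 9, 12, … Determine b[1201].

9

We have b[1] = 9; b[2] = 12; b[3] = 3; b[4] = 0; b[5] = 9; b[6] = 12.
Since (b[5], b[6]) = (b[1], b[2]) = (9, 12) (two consecutive terms determine the rest), the sequence is periodic with period 4.
(1201 - 1) mod 4 = 0, so b[1201] = b[1] = 9.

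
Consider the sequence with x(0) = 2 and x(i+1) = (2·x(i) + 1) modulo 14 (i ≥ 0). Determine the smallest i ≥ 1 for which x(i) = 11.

x(0) = 2, x(1) = 5, x(2) = 11, x(3) = 9, x(4) = 5.
Since x(4) = x(1) = 5, the sequence is eventually periodic: after a pre-period of length 1 it cycles with period 3.
The value 11 first appears (with i ≥ 1) at x(2).

2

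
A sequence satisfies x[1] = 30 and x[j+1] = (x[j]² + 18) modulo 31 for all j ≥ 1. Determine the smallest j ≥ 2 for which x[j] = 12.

Computing terms: x[1] = 30,  x[2] = 19,  x[3] = 7,  x[4] = 5,  x[5] = 12,  x[6] = 7.
Since x[6] = x[3] = 7, the sequence is eventually periodic: after a pre-period of length 2 it cycles with period 3.
The value 12 first appears (with j ≥ 2) at x[5].

5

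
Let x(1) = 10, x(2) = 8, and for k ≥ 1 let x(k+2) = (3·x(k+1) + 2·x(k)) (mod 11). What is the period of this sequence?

x(1) = 10,  x(2) = 8,  x(3) = 0,  x(4) = 5,  x(5) = 4,  x(6) = 0,  x(7) = 8,  x(8) = 2,  x(9) = 0,  x(10) = 4,  x(11) = 1,  x(12) = 0,  x(13) = 2,  x(14) = 6,  x(15) = 0,  x(16) = 1,  x(17) = 3,  x(18) = 0,  x(19) = 6,  x(20) = 7,  x(21) = 0,  x(22) = 3,  x(23) = 9,  x(24) = 0,  x(25) = 7,  x(26) = 10,  x(27) = 0,  x(28) = 9,  x(29) = 5,  x(30) = 0,  x(31) = 10,  x(32) = 8.
The sequence repeats with period 30.

30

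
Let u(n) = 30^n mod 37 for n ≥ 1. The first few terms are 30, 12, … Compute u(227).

25

u(1) = 30; u(2) = 12; u(3) = 27; u(4) = 33; u(5) = 28; u(6) = 26; u(7) = 3; u(8) = 16; u(9) = 36; u(10) = 7; u(11) = 25; u(12) = 10; u(13) = 4; u(14) = 9; u(15) = 11; u(16) = 34; u(17) = 21; u(18) = 1; u(19) = 30.
Since u(19) = u(1) = 30, the sequence is periodic with period 18.
So u(227) = u(1 + ((227-1) mod 18)) = u(11) = 25.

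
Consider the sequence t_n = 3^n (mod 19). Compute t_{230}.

4

Computing terms: t_0 = 1, t_1 = 3, t_2 = 9, t_3 = 8, t_4 = 5, t_5 = 15, t_6 = 7, t_7 = 2, t_8 = 6, t_9 = 18, t_{10} = 16, t_{11} = 10, t_{12} = 11, t_{13} = 14, t_{14} = 4, t_{15} = 12, t_{16} = 17, t_{17} = 13, t_{18} = 1.
The sequence repeats with period 18.
So t_{230} = t_{0 + ((230-0) mod 18)} = t_{14} = 4.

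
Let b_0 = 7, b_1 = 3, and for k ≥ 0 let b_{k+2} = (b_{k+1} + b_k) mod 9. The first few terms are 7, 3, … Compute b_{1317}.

3

Listing terms: b_0 = 7,  b_1 = 3,  b_2 = 1,  b_3 = 4,  b_4 = 5,  b_5 = 0,  b_6 = 5,  b_7 = 5,  b_8 = 1,  b_9 = 6,  b_{10} = 7,  b_{11} = 4,  b_{12} = 2,  b_{13} = 6,  b_{14} = 8,  b_{15} = 5,  b_{16} = 4,  b_{17} = 0,  b_{18} = 4,  b_{19} = 4,  b_{20} = 8,  b_{21} = 3,  b_{22} = 2,  b_{23} = 5,  b_{24} = 7,  b_{25} = 3.
Since (b_{24}, b_{25}) = (b_0, b_1) = (7, 3) (two consecutive terms determine the rest), the sequence is periodic with period 24.
So b_{1317} = b_{0 + ((1317-0) mod 24)} = b_{21} = 3.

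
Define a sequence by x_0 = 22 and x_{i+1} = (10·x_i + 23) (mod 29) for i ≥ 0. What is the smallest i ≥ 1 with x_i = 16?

25

Listing terms: x_0 = 22; x_1 = 11; x_2 = 17; x_3 = 19; x_4 = 10; x_5 = 7; x_6 = 6; x_7 = 25; x_8 = 12; x_9 = 27; x_{10} = 3; x_{11} = 24; x_{12} = 2; x_{13} = 14; x_{14} = 18; x_{15} = 0; x_{16} = 23; x_{17} = 21; x_{18} = 1; x_{19} = 4; x_{20} = 5; x_{21} = 15; x_{22} = 28; x_{23} = 13; x_{24} = 8; x_{25} = 16; x_{26} = 9; x_{27} = 26; x_{28} = 22.
Since x_{28} = x_0 = 22, the sequence is periodic with period 28.
The value 16 first appears (with i ≥ 1) at x_{25}.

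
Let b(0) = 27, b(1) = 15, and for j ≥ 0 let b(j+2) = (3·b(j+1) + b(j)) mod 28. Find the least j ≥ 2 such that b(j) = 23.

18

Listing terms: b(0) = 27; b(1) = 15; b(2) = 16; b(3) = 7; b(4) = 9; b(5) = 6; b(6) = 27; b(7) = 3; b(8) = 8; b(9) = 27; b(10) = 5; b(11) = 14; b(12) = 19; b(13) = 15; b(14) = 8; b(15) = 11; b(16) = 13; b(17) = 22; b(18) = 23; b(19) = 7; b(20) = 16; b(21) = 27; b(22) = 13; b(23) = 10; b(24) = 15; b(25) = 27; b(26) = 12; b(27) = 7; b(28) = 5; b(29) = 22; b(30) = 15; b(31) = 11; b(32) = 20; b(33) = 15; b(34) = 9; b(35) = 14; b(36) = 23; b(37) = 27; b(38) = 20; b(39) = 3; b(40) = 1; b(41) = 6; b(42) = 19; b(43) = 7; b(44) = 12; b(45) = 15; b(46) = 1; b(47) = 18; b(48) = 27; b(49) = 15.
Since (b(48), b(49)) = (b(0), b(1)) = (27, 15) (two consecutive terms determine the rest), the sequence is periodic with period 48.
The value 23 first appears (with j ≥ 2) at b(18).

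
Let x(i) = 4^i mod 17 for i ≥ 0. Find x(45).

4

x(0) = 1; x(1) = 4; x(2) = 16; x(3) = 13; x(4) = 1.
The sequence repeats with period 4.
So x(45) = x(0 + ((45-0) mod 4)) = x(1) = 4.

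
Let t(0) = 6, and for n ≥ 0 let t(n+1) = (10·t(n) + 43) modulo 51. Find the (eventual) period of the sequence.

We have t(0) = 6,  t(1) = 1,  t(2) = 2,  t(3) = 12,  t(4) = 10,  t(5) = 41,  t(6) = 45,  t(7) = 34,  t(8) = 26,  t(9) = 48,  t(10) = 13,  t(11) = 20,  t(12) = 39,  t(13) = 25,  t(14) = 38,  t(15) = 15,  t(16) = 40,  t(17) = 35,  t(18) = 36,  t(19) = 46,  t(20) = 44,  t(21) = 24,  t(22) = 28,  t(23) = 17,  t(24) = 9,  t(25) = 31,  t(26) = 47,  t(27) = 3,  t(28) = 22,  t(29) = 8,  t(30) = 21,  t(31) = 49,  t(32) = 23,  t(33) = 18,  t(34) = 19,  t(35) = 29,  t(36) = 27,  t(37) = 7,  t(38) = 11,  t(39) = 0,  t(40) = 43,  t(41) = 14,  t(42) = 30,  t(43) = 37,  t(44) = 5,  t(45) = 42,  t(46) = 4,  t(47) = 32,  t(48) = 6.
The sequence repeats with period 48.

48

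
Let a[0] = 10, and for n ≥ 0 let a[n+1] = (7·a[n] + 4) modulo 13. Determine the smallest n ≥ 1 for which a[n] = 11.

We have a[0] = 10, a[1] = 9, a[2] = 2, a[3] = 5, a[4] = 0, a[5] = 4, a[6] = 6, a[7] = 7, a[8] = 1, a[9] = 11, a[10] = 3, a[11] = 12, a[12] = 10.
The sequence repeats with period 12.
The value 11 first appears (with n ≥ 1) at a[9].

9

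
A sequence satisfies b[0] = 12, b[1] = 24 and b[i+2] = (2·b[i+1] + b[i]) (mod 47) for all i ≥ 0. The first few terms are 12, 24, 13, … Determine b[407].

b[0] = 12,  b[1] = 24,  b[2] = 13,  b[3] = 3,  b[4] = 19,  b[5] = 41,  b[6] = 7,  b[7] = 8,  b[8] = 23,  b[9] = 7,  b[10] = 37,  b[11] = 34,  b[12] = 11,  b[13] = 9,  b[14] = 29,  b[15] = 20,  b[16] = 22,  b[17] = 17,  b[18] = 9,  b[19] = 35,  b[20] = 32,  b[21] = 5,  b[22] = 42,  b[23] = 42,  b[24] = 32,  b[25] = 12,  b[26] = 9,  b[27] = 30,  b[28] = 22,  b[29] = 27,  b[30] = 29,  b[31] = 38,  b[32] = 11,  b[33] = 13,  b[34] = 37,  b[35] = 40,  b[36] = 23,  b[37] = 39,  b[38] = 7,  b[39] = 6,  b[40] = 19,  b[41] = 44,  b[42] = 13,  b[43] = 23,  b[44] = 12,  b[45] = 0,  b[46] = 12,  b[47] = 24.
Since (b[46], b[47]) = (b[0], b[1]) = (12, 24) (two consecutive terms determine the rest), the sequence is periodic with period 46.
(407 - 0) mod 46 = 39, so b[407] = b[39] = 6.

6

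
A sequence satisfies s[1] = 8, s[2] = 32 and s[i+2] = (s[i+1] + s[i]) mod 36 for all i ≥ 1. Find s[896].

12

s[1] = 8,  s[2] = 32,  s[3] = 4,  s[4] = 0,  s[5] = 4,  s[6] = 4,  s[7] = 8,  s[8] = 12,  s[9] = 20,  s[10] = 32,  s[11] = 16,  s[12] = 12,  s[13] = 28,  s[14] = 4,  s[15] = 32,  s[16] = 0,  s[17] = 32,  s[18] = 32,  s[19] = 28,  s[20] = 24,  s[21] = 16,  s[22] = 4,  s[23] = 20,  s[24] = 24,  s[25] = 8,  s[26] = 32.
The sequence repeats with period 24.
So s[896] = s[1 + ((896-1) mod 24)] = s[8] = 12.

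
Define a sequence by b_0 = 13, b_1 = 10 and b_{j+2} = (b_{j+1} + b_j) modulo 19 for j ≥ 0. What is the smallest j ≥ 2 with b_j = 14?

Computing terms: b_0 = 13, b_1 = 10, b_2 = 4, b_3 = 14, b_4 = 18, b_5 = 13, b_6 = 12, b_7 = 6, b_8 = 18, b_9 = 5, b_{10} = 4, b_{11} = 9, b_{12} = 13, b_{13} = 3, b_{14} = 16, b_{15} = 0, b_{16} = 16, b_{17} = 16, b_{18} = 13, b_{19} = 10.
Since (b_{18}, b_{19}) = (b_0, b_1) = (13, 10) (two consecutive terms determine the rest), the sequence is periodic with period 18.
The value 14 first appears (with j ≥ 2) at b_3.

3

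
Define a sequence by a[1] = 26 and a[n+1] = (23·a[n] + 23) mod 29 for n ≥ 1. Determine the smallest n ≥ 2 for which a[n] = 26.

We have a[1] = 26,  a[2] = 12,  a[3] = 9,  a[4] = 27,  a[5] = 6,  a[6] = 16,  a[7] = 14,  a[8] = 26.
The sequence repeats with period 7.
The value 26 next appears (with n ≥ 2) at a[8].

8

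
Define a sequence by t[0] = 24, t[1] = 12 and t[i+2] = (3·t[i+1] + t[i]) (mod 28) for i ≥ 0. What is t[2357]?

Computing terms: t[0] = 24, t[1] = 12, t[2] = 4, t[3] = 24, t[4] = 20, t[5] = 0, t[6] = 20, t[7] = 4, t[8] = 4, t[9] = 16, t[10] = 24, t[11] = 4, t[12] = 8, t[13] = 0, t[14] = 8, t[15] = 24, t[16] = 24, t[17] = 12.
Since (t[16], t[17]) = (t[0], t[1]) = (24, 12) (two consecutive terms determine the rest), the sequence is periodic with period 16.
(2357 - 0) mod 16 = 5, so t[2357] = t[5] = 0.

0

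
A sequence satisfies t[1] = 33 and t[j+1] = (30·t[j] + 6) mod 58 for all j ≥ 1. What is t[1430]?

52

t[1] = 33,  t[2] = 10,  t[3] = 16,  t[4] = 22,  t[5] = 28,  t[6] = 34,  t[7] = 40,  t[8] = 46,  t[9] = 52,  t[10] = 0,  t[11] = 6,  t[12] = 12,  t[13] = 18,  t[14] = 24,  t[15] = 30,  t[16] = 36,  t[17] = 42,  t[18] = 48,  t[19] = 54,  t[20] = 2,  t[21] = 8,  t[22] = 14,  t[23] = 20,  t[24] = 26,  t[25] = 32,  t[26] = 38,  t[27] = 44,  t[28] = 50,  t[29] = 56,  t[30] = 4,  t[31] = 10.
Since t[31] = t[2] = 10, the sequence is eventually periodic: after a pre-period of length 1 it cycles with period 29.
For j ≥ 2, t[j] depends only on (j - 2) mod 29. (1430 - 2) mod 29 = 7, so t[1430] = t[9] = 52.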